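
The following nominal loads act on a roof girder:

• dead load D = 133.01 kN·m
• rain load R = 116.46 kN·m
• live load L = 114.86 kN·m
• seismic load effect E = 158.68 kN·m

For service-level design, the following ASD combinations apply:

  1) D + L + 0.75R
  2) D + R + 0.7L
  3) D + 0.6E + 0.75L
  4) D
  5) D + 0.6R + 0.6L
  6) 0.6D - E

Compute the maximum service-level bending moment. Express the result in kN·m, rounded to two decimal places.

335.22 kN·m

1) 1.0(133.01) + 1.0(114.86) + 0.75(116.46) = 133.01 + 114.86 + 87.35 = 335.22
2) 1.0(133.01) + 1.0(116.46) + 0.7(114.86) = 133.01 + 116.46 + 80.40 = 329.87
3) 1.0(133.01) + 0.6(158.68) + 0.75(114.86) = 314.36
4) 1.0(133.01) = 133.01
5) 1.0(133.01) + 0.6(116.46) + 0.6(114.86) = 271.80
6) 0.6(133.01) - 1.0(158.68) = 79.81 - 158.68 = -78.87
The controlling combination is 1, giving 335.22 kN·m.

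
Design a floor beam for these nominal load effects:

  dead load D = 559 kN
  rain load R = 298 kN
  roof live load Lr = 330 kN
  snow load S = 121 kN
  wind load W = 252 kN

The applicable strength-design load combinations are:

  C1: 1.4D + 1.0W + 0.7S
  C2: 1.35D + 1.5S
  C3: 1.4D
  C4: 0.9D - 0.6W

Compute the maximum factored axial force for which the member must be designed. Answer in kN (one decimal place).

C1: 1.4(559) + 1.0(252) + 0.7(121) = 782.6 + 252.0 + 84.7 = 1119.3
C2: 1.35(559) + 1.5(121) = 754.7 + 181.5 = 936.2
C3: 1.4(559) = 782.6
C4: 0.9(559) - 0.6(252) = 503.1 - 151.2 = 351.9
Combination 1 governs: N_u = 1119.3 kN.

1119.3 kN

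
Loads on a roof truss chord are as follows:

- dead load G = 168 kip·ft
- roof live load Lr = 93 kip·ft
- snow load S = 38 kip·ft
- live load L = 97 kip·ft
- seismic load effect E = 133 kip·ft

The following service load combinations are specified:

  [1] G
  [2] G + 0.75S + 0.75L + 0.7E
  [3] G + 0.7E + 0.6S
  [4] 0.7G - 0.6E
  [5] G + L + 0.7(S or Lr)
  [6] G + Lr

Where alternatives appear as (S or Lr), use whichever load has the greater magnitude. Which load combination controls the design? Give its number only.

Combination 2

(S or Lr) → Lr = 93 kip·ft.
[1] 1.0(168) = 168.0
[2] 1.0(168) + 0.75(38) + 0.75(97) + 0.7(133) = 168.0 + 28.5 + 72.8 + 93.1 = 362.4
[3] 1.0(168) + 0.7(133) + 0.6(38) = 168.0 + 93.1 + 22.8 = 283.9
[4] 0.7(168) - 0.6(133) = 117.6 - 79.8 = 37.8
[5] 1.0(168) + 1.0(97) + 0.7(93) = 168.0 + 97.0 + 65.1 = 330.1
[6] 1.0(168) + 1.0(93) = 168.0 + 93.0 = 261.0
The largest value is 362.4 kip·ft from combination 2.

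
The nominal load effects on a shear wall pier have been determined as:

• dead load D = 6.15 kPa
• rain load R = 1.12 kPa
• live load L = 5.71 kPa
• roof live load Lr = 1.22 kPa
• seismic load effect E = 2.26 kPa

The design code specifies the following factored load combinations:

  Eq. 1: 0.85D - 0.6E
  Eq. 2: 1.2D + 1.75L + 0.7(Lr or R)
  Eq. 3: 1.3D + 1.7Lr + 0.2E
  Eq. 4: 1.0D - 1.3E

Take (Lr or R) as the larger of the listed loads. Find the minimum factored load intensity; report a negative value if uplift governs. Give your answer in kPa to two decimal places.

3.21 kPa

(Lr or R) → Lr = 1.22 kPa.
Eq. 1: 0.85(6.15) - 0.6(2.26) = 3.87
Eq. 2: 1.2(6.15) + 1.75(5.71) + 0.7(1.22) = 18.23
Eq. 3: 1.3(6.15) + 1.7(1.22) + 0.2(2.26) = 10.52
Eq. 4: 1.0(6.15) - 1.3(2.26) = 3.21
Combination 4 gives the minimum: 3.21 kPa.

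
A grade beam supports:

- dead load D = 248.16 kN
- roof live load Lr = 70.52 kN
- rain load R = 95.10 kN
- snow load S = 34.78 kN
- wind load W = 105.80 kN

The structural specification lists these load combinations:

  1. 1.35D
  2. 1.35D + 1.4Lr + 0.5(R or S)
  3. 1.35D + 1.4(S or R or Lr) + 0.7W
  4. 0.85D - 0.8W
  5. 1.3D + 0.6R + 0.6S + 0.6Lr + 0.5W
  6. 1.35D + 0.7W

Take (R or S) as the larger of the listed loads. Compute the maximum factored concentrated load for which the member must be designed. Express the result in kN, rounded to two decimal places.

542.22 kN

(R or S) → R = 95.10 kN; (S or R or Lr) → R = 95.10 kN.
1. 1.35(248.16) = 335.02
2. 1.35(248.16) + 1.4(70.52) + 0.5(95.10) = 481.29
3. 1.35(248.16) + 1.4(95.10) + 0.7(105.80) = 335.02 + 133.14 + 74.06 = 542.22
4. 0.85(248.16) - 0.8(105.80) = 210.94 - 84.64 = 126.30
5. 1.3(248.16) + 0.6(95.10) + 0.6(34.78) + 0.6(70.52) + 0.5(105.80) = 322.61 + 57.06 + 20.87 + 42.31 + 52.90 = 495.75
6. 1.35(248.16) + 0.7(105.80) = 335.02 + 74.06 = 409.08
The controlling combination is 3, giving 542.22 kN.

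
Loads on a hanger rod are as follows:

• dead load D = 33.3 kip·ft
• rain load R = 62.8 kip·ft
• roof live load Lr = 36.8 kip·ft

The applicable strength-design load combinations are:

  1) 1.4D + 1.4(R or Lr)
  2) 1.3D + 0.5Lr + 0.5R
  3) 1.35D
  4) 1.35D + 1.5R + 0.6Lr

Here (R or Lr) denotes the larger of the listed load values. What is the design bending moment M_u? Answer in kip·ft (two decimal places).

(R or Lr) → R = 62.8 kip·ft.
1) 1.4(33.3) + 1.4(62.8) = 46.62 + 87.92 = 134.54
2) 1.3(33.3) + 0.5(36.8) + 0.5(62.8) = 43.29 + 18.40 + 31.40 = 93.09
3) 1.35(33.3) = 44.96
4) 1.35(33.3) + 1.5(62.8) + 0.6(36.8) = 44.96 + 94.20 + 22.08 = 161.24
The controlling combination is 4, giving 161.24 kip·ft.

161.24 kip·ft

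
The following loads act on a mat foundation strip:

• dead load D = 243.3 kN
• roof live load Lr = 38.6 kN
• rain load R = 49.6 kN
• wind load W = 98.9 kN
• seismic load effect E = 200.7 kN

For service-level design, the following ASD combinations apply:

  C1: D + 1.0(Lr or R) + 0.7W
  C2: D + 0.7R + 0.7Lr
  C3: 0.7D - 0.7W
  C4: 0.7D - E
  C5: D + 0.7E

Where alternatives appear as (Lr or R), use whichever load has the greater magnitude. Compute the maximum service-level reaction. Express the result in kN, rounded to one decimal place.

383.8 kN

(Lr or R) → R = 49.6 kN.
C1: 1.0(243.3) + 1.0(49.6) + 0.7(98.9) = 243.3 + 49.6 + 69.2 = 362.1
C2: 1.0(243.3) + 0.7(49.6) + 0.7(38.6) = 243.3 + 34.7 + 27.0 = 305.0
C3: 0.7(243.3) - 0.7(98.9) = 170.3 - 69.2 = 101.1
C4: 0.7(243.3) - 1.0(200.7) = 170.3 - 200.7 = -30.4
C5: 1.0(243.3) + 0.7(200.7) = 243.3 + 140.5 = 383.8
Combination 5 governs: V = 383.8 kN.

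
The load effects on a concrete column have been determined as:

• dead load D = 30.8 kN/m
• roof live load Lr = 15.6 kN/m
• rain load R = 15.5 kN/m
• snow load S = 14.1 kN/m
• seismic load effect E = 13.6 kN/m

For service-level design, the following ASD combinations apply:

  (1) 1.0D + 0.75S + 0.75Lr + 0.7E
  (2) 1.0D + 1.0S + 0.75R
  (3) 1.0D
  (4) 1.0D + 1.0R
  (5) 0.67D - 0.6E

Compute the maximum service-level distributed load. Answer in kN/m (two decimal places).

(1) 1.0(30.8) + 0.75(14.1) + 0.75(15.6) + 0.7(13.6) = 30.80 + 10.58 + 11.70 + 9.52 = 62.60
(2) 1.0(30.8) + 1.0(14.1) + 0.75(15.5) = 30.80 + 14.10 + 11.63 = 56.53
(3) 1.0(30.8) = 30.80
(4) 1.0(30.8) + 1.0(15.5) = 30.80 + 15.50 = 46.30
(5) 0.67(30.8) - 0.6(13.6) = 20.64 - 8.16 = 12.48
The controlling combination is 1, giving 62.60 kN/m.

62.60 kN/m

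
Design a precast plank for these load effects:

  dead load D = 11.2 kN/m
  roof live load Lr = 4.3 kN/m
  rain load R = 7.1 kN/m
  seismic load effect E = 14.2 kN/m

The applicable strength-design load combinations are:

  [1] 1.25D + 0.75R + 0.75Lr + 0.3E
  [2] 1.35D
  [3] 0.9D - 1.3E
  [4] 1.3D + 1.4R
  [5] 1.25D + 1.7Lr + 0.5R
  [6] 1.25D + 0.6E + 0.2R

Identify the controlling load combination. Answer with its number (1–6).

Combination 1

[1] 1.25(11.2) + 0.75(7.1) + 0.75(4.3) + 0.3(14.2) = 14.0 + 5.3 + 3.2 + 4.3 = 26.8
[2] 1.35(11.2) = 15.1
[3] 0.9(11.2) - 1.3(14.2) = 10.1 - 18.5 = -8.4
[4] 1.3(11.2) + 1.4(7.1) = 14.6 + 9.9 = 24.5
[5] 1.25(11.2) + 1.7(4.3) + 0.5(7.1) = 14.0 + 7.3 + 3.6 = 24.9
[6] 1.25(11.2) + 0.6(14.2) + 0.2(7.1) = 14.0 + 8.5 + 1.4 = 23.9
The largest value is 26.8 kN/m from combination 1.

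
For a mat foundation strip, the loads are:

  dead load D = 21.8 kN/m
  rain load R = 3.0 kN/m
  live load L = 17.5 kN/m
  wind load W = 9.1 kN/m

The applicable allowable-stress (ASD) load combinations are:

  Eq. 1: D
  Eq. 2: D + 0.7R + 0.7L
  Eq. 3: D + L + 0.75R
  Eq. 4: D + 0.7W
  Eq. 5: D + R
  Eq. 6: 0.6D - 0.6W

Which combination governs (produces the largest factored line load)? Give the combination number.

Eq. 1: 1.0(21.8) = 21.8
Eq. 2: 1.0(21.8) + 0.7(3.0) + 0.7(17.5) = 36.2
Eq. 3: 1.0(21.8) + 1.0(17.5) + 0.75(3.0) = 41.6
Eq. 4: 1.0(21.8) + 0.7(9.1) = 28.2
Eq. 5: 1.0(21.8) + 1.0(3.0) = 24.8
Eq. 6: 0.6(21.8) - 0.6(9.1) = 7.6
The largest value is 41.6 kN/m from combination 3.

Combination 3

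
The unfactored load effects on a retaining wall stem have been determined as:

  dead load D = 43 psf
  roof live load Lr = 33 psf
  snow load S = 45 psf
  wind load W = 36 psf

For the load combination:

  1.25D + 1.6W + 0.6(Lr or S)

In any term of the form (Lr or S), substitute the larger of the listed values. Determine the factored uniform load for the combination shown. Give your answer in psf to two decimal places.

138.35 psf

(Lr or S) → S = 45 psf.
1.25(43) + 1.6(36) + 0.6(45) = 53.75 + 57.60 + 27.00 = 138.35
q_u = 138.35 psf.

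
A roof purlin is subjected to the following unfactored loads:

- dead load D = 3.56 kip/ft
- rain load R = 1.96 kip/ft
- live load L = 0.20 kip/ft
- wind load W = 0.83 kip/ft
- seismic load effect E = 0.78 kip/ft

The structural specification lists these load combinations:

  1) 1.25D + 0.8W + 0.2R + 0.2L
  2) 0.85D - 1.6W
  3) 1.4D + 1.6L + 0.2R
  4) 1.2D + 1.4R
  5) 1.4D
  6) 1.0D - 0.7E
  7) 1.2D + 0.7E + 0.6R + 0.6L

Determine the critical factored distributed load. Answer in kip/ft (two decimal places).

1) 1.25(3.56) + 0.8(0.83) + 0.2(1.96) + 0.2(0.20) = 5.55
2) 0.85(3.56) - 1.6(0.83) = 1.70
3) 1.4(3.56) + 1.6(0.20) + 0.2(1.96) = 5.70
4) 1.2(3.56) + 1.4(1.96) = 7.02
5) 1.4(3.56) = 4.98
6) 1.0(3.56) - 0.7(0.78) = 3.01
7) 1.2(3.56) + 0.7(0.78) + 0.6(1.96) + 0.6(0.20) = 6.11
Combination 4 governs: w_u = 7.02 kip/ft.

7.02 kip/ft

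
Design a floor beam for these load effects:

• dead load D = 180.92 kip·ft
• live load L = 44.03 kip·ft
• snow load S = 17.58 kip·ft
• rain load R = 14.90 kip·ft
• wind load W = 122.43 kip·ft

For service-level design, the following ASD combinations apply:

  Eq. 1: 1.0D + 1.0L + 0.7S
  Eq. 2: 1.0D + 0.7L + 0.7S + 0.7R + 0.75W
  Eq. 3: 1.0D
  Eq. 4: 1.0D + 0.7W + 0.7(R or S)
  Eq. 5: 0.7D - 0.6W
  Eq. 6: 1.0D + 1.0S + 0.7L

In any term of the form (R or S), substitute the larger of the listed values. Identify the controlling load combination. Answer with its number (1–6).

(R or S) → S = 17.58 kip·ft.
Eq. 1: 1.0(180.92) + 1.0(44.03) + 0.7(17.58) = 180.92 + 44.03 + 12.31 = 237.26
Eq. 2: 1.0(180.92) + 0.7(44.03) + 0.7(17.58) + 0.7(14.90) + 0.75(122.43) = 180.92 + 30.82 + 12.31 + 10.43 + 91.82 = 326.30
Eq. 3: 1.0(180.92) = 180.92
Eq. 4: 1.0(180.92) + 0.7(122.43) + 0.7(17.58) = 180.92 + 85.70 + 12.31 = 278.93
Eq. 5: 0.7(180.92) - 0.6(122.43) = 53.19
Eq. 6: 1.0(180.92) + 1.0(17.58) + 0.7(44.03) = 180.92 + 17.58 + 30.82 = 229.32
The largest value is 326.30 kip·ft from combination 2.

Combination 2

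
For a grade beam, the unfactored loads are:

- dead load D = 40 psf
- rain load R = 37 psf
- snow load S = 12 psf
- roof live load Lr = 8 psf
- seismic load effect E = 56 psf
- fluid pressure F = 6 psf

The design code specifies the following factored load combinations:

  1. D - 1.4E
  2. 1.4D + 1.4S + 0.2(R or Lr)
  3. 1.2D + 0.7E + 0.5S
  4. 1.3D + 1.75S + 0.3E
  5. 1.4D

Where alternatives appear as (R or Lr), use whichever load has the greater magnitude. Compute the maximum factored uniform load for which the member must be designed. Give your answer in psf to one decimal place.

(R or Lr) → R = 37 psf.
1. 1.0(40) - 1.4(56) = -38.4
2. 1.4(40) + 1.4(12) + 0.2(37) = 80.2
3. 1.2(40) + 0.7(56) + 0.5(12) = 93.2
4. 1.3(40) + 1.75(12) + 0.3(56) = 89.8
5. 1.4(40) = 56.0
The controlling combination is 3, giving 93.2 psf.

93.2 psf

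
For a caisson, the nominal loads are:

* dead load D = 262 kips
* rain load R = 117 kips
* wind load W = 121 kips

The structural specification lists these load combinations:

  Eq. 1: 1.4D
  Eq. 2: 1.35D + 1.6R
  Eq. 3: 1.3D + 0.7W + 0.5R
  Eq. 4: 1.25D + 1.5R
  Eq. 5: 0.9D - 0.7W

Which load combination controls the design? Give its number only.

Eq. 1: 1.4(262) = 366.8
Eq. 2: 1.35(262) + 1.6(117) = 353.7 + 187.2 = 540.9
Eq. 3: 1.3(262) + 0.7(121) + 0.5(117) = 340.6 + 84.7 + 58.5 = 483.8
Eq. 4: 1.25(262) + 1.5(117) = 327.5 + 175.5 = 503.0
Eq. 5: 0.9(262) - 0.7(121) = 235.8 - 84.7 = 151.1
The largest value is 540.9 kips from combination 2.

Combination 2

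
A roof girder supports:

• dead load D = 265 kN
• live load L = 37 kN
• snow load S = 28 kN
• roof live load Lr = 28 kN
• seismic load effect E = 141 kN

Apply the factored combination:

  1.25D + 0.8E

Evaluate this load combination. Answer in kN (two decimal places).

444.05 kN

1.25(265) + 0.8(141) = 331.25 + 112.80 = 444.05
V_u = 444.05 kN.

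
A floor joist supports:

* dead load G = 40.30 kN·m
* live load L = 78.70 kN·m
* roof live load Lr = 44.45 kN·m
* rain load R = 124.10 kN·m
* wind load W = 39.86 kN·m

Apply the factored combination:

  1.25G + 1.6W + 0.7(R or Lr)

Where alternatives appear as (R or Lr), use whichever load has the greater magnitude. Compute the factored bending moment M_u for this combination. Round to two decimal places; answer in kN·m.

(R or Lr) → R = 124.10 kN·m.
1.25(40.30) + 1.6(39.86) + 0.7(124.10) = 201.02
M_u = 201.02 kN·m.

201.02 kN·m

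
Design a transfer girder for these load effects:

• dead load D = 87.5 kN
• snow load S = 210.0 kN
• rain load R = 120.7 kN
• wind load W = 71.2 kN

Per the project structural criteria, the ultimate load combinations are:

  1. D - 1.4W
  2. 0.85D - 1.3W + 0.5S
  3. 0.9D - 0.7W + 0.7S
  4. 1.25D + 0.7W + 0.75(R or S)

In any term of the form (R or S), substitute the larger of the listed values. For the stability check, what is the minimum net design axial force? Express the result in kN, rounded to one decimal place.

-12.2 kN

(R or S) → S = 210.0 kN.
1. 1.0(87.5) - 1.4(71.2) = -12.2
2. 0.85(87.5) - 1.3(71.2) + 0.5(210.0) = 86.8
3. 0.9(87.5) - 0.7(71.2) + 0.7(210.0) = 175.9
4. 1.25(87.5) + 0.7(71.2) + 0.75(210.0) = 316.7
Combination 1 gives the minimum: -12.2 kN.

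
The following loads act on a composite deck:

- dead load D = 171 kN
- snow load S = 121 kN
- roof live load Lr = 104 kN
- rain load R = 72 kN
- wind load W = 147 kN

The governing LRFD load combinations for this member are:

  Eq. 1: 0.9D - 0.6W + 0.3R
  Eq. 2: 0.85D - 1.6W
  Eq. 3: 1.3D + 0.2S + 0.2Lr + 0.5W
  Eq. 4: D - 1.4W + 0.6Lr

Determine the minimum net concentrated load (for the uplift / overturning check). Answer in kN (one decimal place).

-89.9 kN

Eq. 1: 0.9(171) - 0.6(147) + 0.3(72) = 153.9 - 88.2 + 21.6 = 87.3
Eq. 2: 0.85(171) - 1.6(147) = -89.9
Eq. 3: 1.3(171) + 0.2(121) + 0.2(104) + 0.5(147) = 222.3 + 24.2 + 20.8 + 73.5 = 340.8
Eq. 4: 1.0(171) - 1.4(147) + 0.6(104) = 171.0 - 205.8 + 62.4 = 27.6
Combination 2 gives the minimum: -89.9 kN.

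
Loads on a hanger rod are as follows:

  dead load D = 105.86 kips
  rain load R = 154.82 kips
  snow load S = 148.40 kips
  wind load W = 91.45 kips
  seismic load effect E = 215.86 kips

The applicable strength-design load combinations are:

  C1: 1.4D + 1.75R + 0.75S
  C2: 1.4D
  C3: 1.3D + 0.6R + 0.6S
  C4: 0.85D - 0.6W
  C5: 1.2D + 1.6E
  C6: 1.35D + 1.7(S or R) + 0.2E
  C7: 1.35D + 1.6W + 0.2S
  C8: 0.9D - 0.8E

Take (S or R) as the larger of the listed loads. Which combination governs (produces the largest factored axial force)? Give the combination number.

Combination 1

(S or R) → R = 154.82 kips.
C1: 1.4(105.86) + 1.75(154.82) + 0.75(148.40) = 148.20 + 270.94 + 111.30 = 530.44
C2: 1.4(105.86) = 148.20
C3: 1.3(105.86) + 0.6(154.82) + 0.6(148.40) = 137.62 + 92.89 + 89.04 = 319.55
C4: 0.85(105.86) - 0.6(91.45) = 89.98 - 54.87 = 35.11
C5: 1.2(105.86) + 1.6(215.86) = 127.03 + 345.38 = 472.41
C6: 1.35(105.86) + 1.7(154.82) + 0.2(215.86) = 449.28
C7: 1.35(105.86) + 1.6(91.45) + 0.2(148.40) = 142.91 + 146.32 + 29.68 = 318.91
C8: 0.9(105.86) - 0.8(215.86) = -77.41
The largest value is 530.44 kips from combination 1.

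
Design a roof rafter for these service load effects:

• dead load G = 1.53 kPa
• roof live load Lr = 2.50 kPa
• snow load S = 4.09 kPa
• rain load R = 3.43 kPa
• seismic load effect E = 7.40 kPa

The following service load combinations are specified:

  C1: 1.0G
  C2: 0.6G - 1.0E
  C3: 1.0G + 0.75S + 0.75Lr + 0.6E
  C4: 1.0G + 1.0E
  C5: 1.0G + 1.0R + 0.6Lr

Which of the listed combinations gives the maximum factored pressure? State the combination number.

Combination 3

C1: 1.0(1.53) = 1.53
C2: 0.6(1.53) - 1.0(7.40) = 0.92 - 7.40 = -6.48
C3: 1.0(1.53) + 0.75(4.09) + 0.75(2.50) + 0.6(7.40) = 10.91
C4: 1.0(1.53) + 1.0(7.40) = 1.53 + 7.40 = 8.93
C5: 1.0(1.53) + 1.0(3.43) + 0.6(2.50) = 1.53 + 3.43 + 1.50 = 6.46
The largest value is 10.91 kPa from combination 3.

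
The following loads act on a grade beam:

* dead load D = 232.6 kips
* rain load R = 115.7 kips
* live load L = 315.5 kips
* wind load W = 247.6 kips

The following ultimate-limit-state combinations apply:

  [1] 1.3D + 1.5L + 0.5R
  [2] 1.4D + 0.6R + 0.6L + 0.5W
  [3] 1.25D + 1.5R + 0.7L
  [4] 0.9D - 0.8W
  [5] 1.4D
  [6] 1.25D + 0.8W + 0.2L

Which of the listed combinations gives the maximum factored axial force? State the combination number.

[1] 1.3(232.6) + 1.5(315.5) + 0.5(115.7) = 833.48
[2] 1.4(232.6) + 0.6(115.7) + 0.6(315.5) + 0.5(247.6) = 708.16
[3] 1.25(232.6) + 1.5(115.7) + 0.7(315.5) = 685.15
[4] 0.9(232.6) - 0.8(247.6) = 11.26
[5] 1.4(232.6) = 325.64
[6] 1.25(232.6) + 0.8(247.6) + 0.2(315.5) = 551.93
The largest value is 833.48 kips from combination 1.

Combination 1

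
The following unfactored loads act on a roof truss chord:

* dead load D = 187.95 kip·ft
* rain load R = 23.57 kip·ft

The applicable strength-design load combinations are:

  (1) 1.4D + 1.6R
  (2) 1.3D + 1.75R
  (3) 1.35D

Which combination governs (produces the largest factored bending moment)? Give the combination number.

Combination 1

(1) 1.4(187.95) + 1.6(23.57) = 300.84
(2) 1.3(187.95) + 1.75(23.57) = 285.58
(3) 1.35(187.95) = 253.73
The largest value is 300.84 kip·ft from combination 1.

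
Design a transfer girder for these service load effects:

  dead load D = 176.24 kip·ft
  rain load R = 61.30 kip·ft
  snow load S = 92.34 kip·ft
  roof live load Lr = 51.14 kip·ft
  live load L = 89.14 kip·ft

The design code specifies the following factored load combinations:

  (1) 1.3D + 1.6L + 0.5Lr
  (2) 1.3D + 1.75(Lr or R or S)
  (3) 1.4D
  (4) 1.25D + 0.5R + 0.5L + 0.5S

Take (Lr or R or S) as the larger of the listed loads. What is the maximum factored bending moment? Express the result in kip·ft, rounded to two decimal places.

397.31 kip·ft

(Lr or R or S) → S = 92.34 kip·ft.
(1) 1.3(176.24) + 1.6(89.14) + 0.5(51.14) = 397.31
(2) 1.3(176.24) + 1.75(92.34) = 229.11 + 161.60 = 390.71
(3) 1.4(176.24) = 246.74
(4) 1.25(176.24) + 0.5(61.30) + 0.5(89.14) + 0.5(92.34) = 220.30 + 30.65 + 44.57 + 46.17 = 341.69
Maximum is from combination 1.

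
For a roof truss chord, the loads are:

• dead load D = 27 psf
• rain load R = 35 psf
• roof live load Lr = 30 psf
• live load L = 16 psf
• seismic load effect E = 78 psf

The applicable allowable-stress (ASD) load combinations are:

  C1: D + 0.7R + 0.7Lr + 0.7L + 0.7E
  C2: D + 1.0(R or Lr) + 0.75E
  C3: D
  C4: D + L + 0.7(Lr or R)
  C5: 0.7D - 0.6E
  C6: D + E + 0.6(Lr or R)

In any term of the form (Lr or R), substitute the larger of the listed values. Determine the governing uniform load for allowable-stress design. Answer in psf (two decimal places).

(R or Lr) → R = 35 psf; (Lr or R) → R = 35 psf.
C1: 1.0(27) + 0.7(35) + 0.7(30) + 0.7(16) + 0.7(78) = 138.30
C2: 1.0(27) + 1.0(35) + 0.75(78) = 120.50
C3: 1.0(27) = 27.00
C4: 1.0(27) + 1.0(16) + 0.7(35) = 67.50
C5: 0.7(27) - 0.6(78) = -27.90
C6: 1.0(27) + 1.0(78) + 0.6(35) = 126.00
The controlling combination is 1, giving 138.30 psf.

138.30 psf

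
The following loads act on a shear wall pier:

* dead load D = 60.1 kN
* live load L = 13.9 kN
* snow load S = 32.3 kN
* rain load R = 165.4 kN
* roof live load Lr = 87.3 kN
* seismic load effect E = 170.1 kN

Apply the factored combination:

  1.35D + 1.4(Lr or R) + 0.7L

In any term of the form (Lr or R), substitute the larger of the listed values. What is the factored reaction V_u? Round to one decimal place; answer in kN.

(Lr or R) → R = 165.4 kN.
1.35(60.1) + 1.4(165.4) + 0.7(13.9) = 81.1 + 231.6 + 9.7 = 322.4
V_u = 322.4 kN.

322.4 kN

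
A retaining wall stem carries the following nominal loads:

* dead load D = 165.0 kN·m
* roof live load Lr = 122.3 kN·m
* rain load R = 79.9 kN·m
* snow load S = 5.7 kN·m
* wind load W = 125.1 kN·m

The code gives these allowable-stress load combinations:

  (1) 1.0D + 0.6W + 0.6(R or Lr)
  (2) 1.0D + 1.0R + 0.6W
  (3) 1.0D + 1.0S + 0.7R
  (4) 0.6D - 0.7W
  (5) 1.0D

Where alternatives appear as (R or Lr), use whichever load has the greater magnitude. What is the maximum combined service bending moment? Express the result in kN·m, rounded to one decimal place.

320.0 kN·m

(R or Lr) → Lr = 122.3 kN·m.
(1) 1.0(165.0) + 0.6(125.1) + 0.6(122.3) = 313.4
(2) 1.0(165.0) + 1.0(79.9) + 0.6(125.1) = 165.0 + 79.9 + 75.1 = 320.0
(3) 1.0(165.0) + 1.0(5.7) + 0.7(79.9) = 165.0 + 5.7 + 55.9 = 226.6
(4) 0.6(165.0) - 0.7(125.1) = 99.0 - 87.6 = 11.4
(5) 1.0(165.0) = 165.0
The controlling combination is 2, giving 320.0 kN·m.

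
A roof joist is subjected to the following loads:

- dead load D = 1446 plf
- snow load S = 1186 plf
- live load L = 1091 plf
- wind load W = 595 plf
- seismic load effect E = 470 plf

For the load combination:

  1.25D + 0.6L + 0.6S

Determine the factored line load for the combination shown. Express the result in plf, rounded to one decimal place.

1.25(1446) + 0.6(1091) + 0.6(1186) = 1807.5 + 654.6 + 711.6 = 3173.7
w_u = 3173.7 plf.

3173.7 plf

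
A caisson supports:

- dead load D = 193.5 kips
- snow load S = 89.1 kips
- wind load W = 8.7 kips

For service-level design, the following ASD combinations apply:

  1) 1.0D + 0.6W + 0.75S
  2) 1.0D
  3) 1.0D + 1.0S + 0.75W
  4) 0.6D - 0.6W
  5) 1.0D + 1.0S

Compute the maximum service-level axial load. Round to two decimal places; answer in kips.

1) 1.0(193.5) + 0.6(8.7) + 0.75(89.1) = 193.50 + 5.22 + 66.83 = 265.55
2) 1.0(193.5) = 193.50
3) 1.0(193.5) + 1.0(89.1) + 0.75(8.7) = 193.50 + 89.10 + 6.53 = 289.13
4) 0.6(193.5) - 0.6(8.7) = 116.10 - 5.22 = 110.88
5) 1.0(193.5) + 1.0(89.1) = 193.50 + 89.10 = 282.60
Maximum is from combination 3.

289.13 kips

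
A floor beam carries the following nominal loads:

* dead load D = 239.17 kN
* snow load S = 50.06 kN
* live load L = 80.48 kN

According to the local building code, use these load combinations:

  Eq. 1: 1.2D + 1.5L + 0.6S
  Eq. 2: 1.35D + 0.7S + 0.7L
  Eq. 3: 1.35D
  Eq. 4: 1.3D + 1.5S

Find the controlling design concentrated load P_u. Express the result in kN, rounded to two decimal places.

Eq. 1: 1.2(239.17) + 1.5(80.48) + 0.6(50.06) = 437.76
Eq. 2: 1.35(239.17) + 0.7(50.06) + 0.7(80.48) = 414.26
Eq. 3: 1.35(239.17) = 322.88
Eq. 4: 1.3(239.17) + 1.5(50.06) = 386.01
The controlling combination is 1, giving 437.76 kN.

437.76 kN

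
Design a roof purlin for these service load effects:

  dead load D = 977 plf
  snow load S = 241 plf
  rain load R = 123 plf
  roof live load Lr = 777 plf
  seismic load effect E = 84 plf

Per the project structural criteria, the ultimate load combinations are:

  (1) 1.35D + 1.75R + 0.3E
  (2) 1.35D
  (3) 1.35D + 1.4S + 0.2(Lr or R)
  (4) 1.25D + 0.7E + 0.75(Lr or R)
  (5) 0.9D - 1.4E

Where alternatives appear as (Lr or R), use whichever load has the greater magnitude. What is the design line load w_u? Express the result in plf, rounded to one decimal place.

1862.8 plf

(Lr or R) → Lr = 777 plf.
(1) 1.35(977) + 1.75(123) + 0.3(84) = 1559.4
(2) 1.35(977) = 1319.0
(3) 1.35(977) + 1.4(241) + 0.2(777) = 1319.0 + 337.4 + 155.4 = 1811.8
(4) 1.25(977) + 0.7(84) + 0.75(777) = 1862.8
(5) 0.9(977) - 1.4(84) = 879.3 - 117.6 = 761.7
Maximum is from combination 4.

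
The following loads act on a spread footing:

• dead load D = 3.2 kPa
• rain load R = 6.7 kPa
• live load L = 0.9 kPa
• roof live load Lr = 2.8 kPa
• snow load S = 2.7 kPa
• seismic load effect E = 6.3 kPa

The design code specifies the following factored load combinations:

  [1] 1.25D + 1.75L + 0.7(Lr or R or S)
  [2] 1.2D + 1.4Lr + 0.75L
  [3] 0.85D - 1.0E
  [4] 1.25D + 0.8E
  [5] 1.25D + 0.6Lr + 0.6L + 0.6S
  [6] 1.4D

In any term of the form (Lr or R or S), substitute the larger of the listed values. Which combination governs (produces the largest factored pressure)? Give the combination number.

(Lr or R or S) → R = 6.7 kPa.
[1] 1.25(3.2) + 1.75(0.9) + 0.7(6.7) = 4.0 + 1.6 + 4.7 = 10.3
[2] 1.2(3.2) + 1.4(2.8) + 0.75(0.9) = 3.8 + 3.9 + 0.7 = 8.4
[3] 0.85(3.2) - 1.0(6.3) = 2.7 - 6.3 = -3.6
[4] 1.25(3.2) + 0.8(6.3) = 4.0 + 5.0 = 9.0
[5] 1.25(3.2) + 0.6(2.8) + 0.6(0.9) + 0.6(2.7) = 4.0 + 1.7 + 0.5 + 1.6 = 7.8
[6] 1.4(3.2) = 4.5
The largest value is 10.3 kPa from combination 1.

Combination 1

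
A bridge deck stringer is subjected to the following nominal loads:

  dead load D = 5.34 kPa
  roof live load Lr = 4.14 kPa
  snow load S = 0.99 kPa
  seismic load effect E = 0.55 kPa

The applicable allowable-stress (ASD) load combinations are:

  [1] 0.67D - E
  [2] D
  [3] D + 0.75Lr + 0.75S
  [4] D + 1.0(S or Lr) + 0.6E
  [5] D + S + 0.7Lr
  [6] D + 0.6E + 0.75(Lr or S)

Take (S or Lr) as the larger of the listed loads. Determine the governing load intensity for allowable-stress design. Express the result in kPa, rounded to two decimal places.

(S or Lr) → Lr = 4.14 kPa; (Lr or S) → Lr = 4.14 kPa.
[1] 0.67(5.34) - 1.0(0.55) = 3.03
[2] 1.0(5.34) = 5.34
[3] 1.0(5.34) + 0.75(4.14) + 0.75(0.99) = 9.19
[4] 1.0(5.34) + 1.0(4.14) + 0.6(0.55) = 9.81
[5] 1.0(5.34) + 1.0(0.99) + 0.7(4.14) = 9.23
[6] 1.0(5.34) + 0.6(0.55) + 0.75(4.14) = 8.78
Combination 4 governs: q = 9.81 kPa.

9.81 kPa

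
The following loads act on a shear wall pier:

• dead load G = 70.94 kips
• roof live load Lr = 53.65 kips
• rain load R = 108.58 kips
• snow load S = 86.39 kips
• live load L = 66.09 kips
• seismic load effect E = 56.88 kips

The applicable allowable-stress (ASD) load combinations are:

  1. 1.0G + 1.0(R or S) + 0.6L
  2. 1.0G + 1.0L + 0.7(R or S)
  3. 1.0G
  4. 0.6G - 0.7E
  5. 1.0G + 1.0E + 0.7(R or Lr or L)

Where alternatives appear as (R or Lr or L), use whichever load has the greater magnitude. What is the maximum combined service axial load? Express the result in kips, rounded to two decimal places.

(R or S) → R = 108.58 kips; (R or Lr or L) → R = 108.58 kips.
1. 1.0(70.94) + 1.0(108.58) + 0.6(66.09) = 70.94 + 108.58 + 39.65 = 219.17
2. 1.0(70.94) + 1.0(66.09) + 0.7(108.58) = 70.94 + 66.09 + 76.01 = 213.04
3. 1.0(70.94) = 70.94
4. 0.6(70.94) - 0.7(56.88) = 2.75
5. 1.0(70.94) + 1.0(56.88) + 0.7(108.58) = 70.94 + 56.88 + 76.01 = 203.83
Combination 1 governs: P = 219.17 kips.

219.17 kips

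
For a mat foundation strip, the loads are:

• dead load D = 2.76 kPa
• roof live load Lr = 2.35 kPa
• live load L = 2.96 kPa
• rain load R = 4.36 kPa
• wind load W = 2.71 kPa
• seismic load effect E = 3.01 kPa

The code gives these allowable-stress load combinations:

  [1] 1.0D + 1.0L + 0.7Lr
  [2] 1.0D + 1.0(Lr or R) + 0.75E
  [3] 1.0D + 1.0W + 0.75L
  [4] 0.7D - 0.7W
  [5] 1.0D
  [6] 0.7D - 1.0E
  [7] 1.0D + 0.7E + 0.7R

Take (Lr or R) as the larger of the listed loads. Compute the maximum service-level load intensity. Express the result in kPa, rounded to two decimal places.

9.38 kPa

(Lr or R) → R = 4.36 kPa.
[1] 1.0(2.76) + 1.0(2.96) + 0.7(2.35) = 2.76 + 2.96 + 1.65 = 7.37
[2] 1.0(2.76) + 1.0(4.36) + 0.75(3.01) = 2.76 + 4.36 + 2.26 = 9.38
[3] 1.0(2.76) + 1.0(2.71) + 0.75(2.96) = 2.76 + 2.71 + 2.22 = 7.69
[4] 0.7(2.76) - 0.7(2.71) = 0.04
[5] 1.0(2.76) = 2.76
[6] 0.7(2.76) - 1.0(3.01) = 1.93 - 3.01 = -1.08
[7] 1.0(2.76) + 0.7(3.01) + 0.7(4.36) = 2.76 + 2.11 + 3.05 = 7.92
The controlling combination is 2, giving 9.38 kPa.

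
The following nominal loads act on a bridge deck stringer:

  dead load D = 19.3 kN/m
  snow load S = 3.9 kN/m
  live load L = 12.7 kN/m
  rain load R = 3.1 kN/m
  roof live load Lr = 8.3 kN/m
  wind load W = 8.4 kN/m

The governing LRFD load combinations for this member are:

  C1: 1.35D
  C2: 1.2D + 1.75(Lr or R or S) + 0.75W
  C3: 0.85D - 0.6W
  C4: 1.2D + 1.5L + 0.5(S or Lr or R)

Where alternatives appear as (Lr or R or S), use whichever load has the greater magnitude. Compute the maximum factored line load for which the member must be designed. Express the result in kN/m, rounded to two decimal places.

(Lr or R or S) → Lr = 8.3 kN/m; (S or Lr or R) → Lr = 8.3 kN/m.
C1: 1.35(19.3) = 26.06
C2: 1.2(19.3) + 1.75(8.3) + 0.75(8.4) = 23.16 + 14.53 + 6.30 = 43.99
C3: 0.85(19.3) - 0.6(8.4) = 16.41 - 5.04 = 11.37
C4: 1.2(19.3) + 1.5(12.7) + 0.5(8.3) = 23.16 + 19.05 + 4.15 = 46.36
Combination 4 governs: w_u = 46.36 kN/m.

46.36 kN/m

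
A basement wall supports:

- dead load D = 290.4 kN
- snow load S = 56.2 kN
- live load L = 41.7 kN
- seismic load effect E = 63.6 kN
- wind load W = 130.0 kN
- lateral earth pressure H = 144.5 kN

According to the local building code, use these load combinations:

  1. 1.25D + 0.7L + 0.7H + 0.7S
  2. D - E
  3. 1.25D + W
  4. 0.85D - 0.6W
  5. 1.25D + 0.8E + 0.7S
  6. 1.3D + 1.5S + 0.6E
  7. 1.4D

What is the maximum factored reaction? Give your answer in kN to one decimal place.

1. 1.25(290.4) + 0.7(41.7) + 0.7(144.5) + 0.7(56.2) = 363.0 + 29.2 + 101.2 + 39.3 = 532.7
2. 1.0(290.4) - 1.0(63.6) = 290.4 - 63.6 = 226.8
3. 1.25(290.4) + 1.0(130.0) = 363.0 + 130.0 = 493.0
4. 0.85(290.4) - 0.6(130.0) = 246.8 - 78.0 = 168.8
5. 1.25(290.4) + 0.8(63.6) + 0.7(56.2) = 363.0 + 50.9 + 39.3 = 453.2
6. 1.3(290.4) + 1.5(56.2) + 0.6(63.6) = 377.5 + 84.3 + 38.2 = 500.0
7. 1.4(290.4) = 406.6
The controlling combination is 1, giving 532.7 kN.

532.7 kN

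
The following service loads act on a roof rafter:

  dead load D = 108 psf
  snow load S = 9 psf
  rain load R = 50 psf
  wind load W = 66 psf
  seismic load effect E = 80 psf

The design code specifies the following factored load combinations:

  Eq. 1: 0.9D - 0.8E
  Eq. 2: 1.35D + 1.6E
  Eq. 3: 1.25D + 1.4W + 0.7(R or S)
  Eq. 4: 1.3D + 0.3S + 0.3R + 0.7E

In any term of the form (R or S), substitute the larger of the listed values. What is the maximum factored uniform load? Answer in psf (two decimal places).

273.80 psf

(R or S) → R = 50 psf.
Eq. 1: 0.9(108) - 0.8(80) = 97.20 - 64.00 = 33.20
Eq. 2: 1.35(108) + 1.6(80) = 145.80 + 128.00 = 273.80
Eq. 3: 1.25(108) + 1.4(66) + 0.7(50) = 135.00 + 92.40 + 35.00 = 262.40
Eq. 4: 1.3(108) + 0.3(9) + 0.3(50) + 0.7(80) = 140.40 + 2.70 + 15.00 + 56.00 = 214.10
Maximum is from combination 2.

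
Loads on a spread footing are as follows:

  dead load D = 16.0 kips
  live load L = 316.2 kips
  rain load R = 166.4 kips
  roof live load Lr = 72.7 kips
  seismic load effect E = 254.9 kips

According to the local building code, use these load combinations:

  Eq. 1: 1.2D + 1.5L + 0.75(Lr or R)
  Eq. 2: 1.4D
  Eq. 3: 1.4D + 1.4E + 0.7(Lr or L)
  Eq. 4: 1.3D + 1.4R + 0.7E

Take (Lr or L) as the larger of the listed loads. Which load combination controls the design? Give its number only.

(Lr or R) → R = 166.4 kips; (Lr or L) → L = 316.2 kips.
Eq. 1: 1.2(16.0) + 1.5(316.2) + 0.75(166.4) = 19.20 + 474.30 + 124.80 = 618.30
Eq. 2: 1.4(16.0) = 22.40
Eq. 3: 1.4(16.0) + 1.4(254.9) + 0.7(316.2) = 22.40 + 356.86 + 221.34 = 600.60
Eq. 4: 1.3(16.0) + 1.4(166.4) + 0.7(254.9) = 20.80 + 232.96 + 178.43 = 432.19
The largest value is 618.30 kips from combination 1.

Combination 1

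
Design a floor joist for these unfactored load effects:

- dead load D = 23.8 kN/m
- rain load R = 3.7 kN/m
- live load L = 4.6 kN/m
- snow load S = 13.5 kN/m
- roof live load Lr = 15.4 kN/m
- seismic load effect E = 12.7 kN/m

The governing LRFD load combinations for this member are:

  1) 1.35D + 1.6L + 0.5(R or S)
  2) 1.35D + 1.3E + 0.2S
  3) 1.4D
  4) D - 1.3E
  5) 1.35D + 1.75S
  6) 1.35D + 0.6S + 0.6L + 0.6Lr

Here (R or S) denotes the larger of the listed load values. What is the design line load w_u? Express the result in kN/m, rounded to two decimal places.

55.76 kN/m

(R or S) → S = 13.5 kN/m.
1) 1.35(23.8) + 1.6(4.6) + 0.5(13.5) = 46.24
2) 1.35(23.8) + 1.3(12.7) + 0.2(13.5) = 51.34
3) 1.4(23.8) = 33.32
4) 1.0(23.8) - 1.3(12.7) = 7.29
5) 1.35(23.8) + 1.75(13.5) = 55.76
6) 1.35(23.8) + 0.6(13.5) + 0.6(4.6) + 0.6(15.4) = 52.23
Maximum is from combination 5.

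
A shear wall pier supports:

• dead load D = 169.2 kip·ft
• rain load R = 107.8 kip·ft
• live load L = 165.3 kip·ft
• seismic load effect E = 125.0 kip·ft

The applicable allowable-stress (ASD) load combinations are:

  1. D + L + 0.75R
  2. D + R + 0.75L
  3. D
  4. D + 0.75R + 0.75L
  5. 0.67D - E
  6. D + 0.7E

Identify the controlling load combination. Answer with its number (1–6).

1. 1.0(169.2) + 1.0(165.3) + 0.75(107.8) = 169.20 + 165.30 + 80.85 = 415.35
2. 1.0(169.2) + 1.0(107.8) + 0.75(165.3) = 169.20 + 107.80 + 123.98 = 400.98
3. 1.0(169.2) = 169.20
4. 1.0(169.2) + 0.75(107.8) + 0.75(165.3) = 169.20 + 80.85 + 123.98 = 374.03
5. 0.67(169.2) - 1.0(125.0) = 113.36 - 125.00 = -11.64
6. 1.0(169.2) + 0.7(125.0) = 169.20 + 87.50 = 256.70
The largest value is 415.35 kip·ft from combination 1.

Combination 1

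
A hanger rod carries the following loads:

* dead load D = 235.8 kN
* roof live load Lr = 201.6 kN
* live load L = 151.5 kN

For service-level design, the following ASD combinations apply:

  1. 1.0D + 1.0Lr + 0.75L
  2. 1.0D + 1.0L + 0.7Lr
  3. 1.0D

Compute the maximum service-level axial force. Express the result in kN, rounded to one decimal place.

1. 1.0(235.8) + 1.0(201.6) + 0.75(151.5) = 551.0
2. 1.0(235.8) + 1.0(151.5) + 0.7(201.6) = 528.4
3. 1.0(235.8) = 235.8
Maximum is from combination 1.

551.0 kN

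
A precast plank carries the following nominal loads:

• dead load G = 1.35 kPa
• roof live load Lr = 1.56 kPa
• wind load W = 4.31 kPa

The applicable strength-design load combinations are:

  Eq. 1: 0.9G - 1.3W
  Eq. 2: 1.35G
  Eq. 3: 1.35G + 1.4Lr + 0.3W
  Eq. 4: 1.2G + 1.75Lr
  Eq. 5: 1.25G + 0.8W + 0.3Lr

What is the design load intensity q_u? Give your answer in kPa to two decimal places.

5.60 kPa

Eq. 1: 0.9(1.35) - 1.3(4.31) = -4.39
Eq. 2: 1.35(1.35) = 1.82
Eq. 3: 1.35(1.35) + 1.4(1.56) + 0.3(4.31) = 5.30
Eq. 4: 1.2(1.35) + 1.75(1.56) = 4.35
Eq. 5: 1.25(1.35) + 0.8(4.31) + 0.3(1.56) = 5.60
The controlling combination is 5, giving 5.60 kPa.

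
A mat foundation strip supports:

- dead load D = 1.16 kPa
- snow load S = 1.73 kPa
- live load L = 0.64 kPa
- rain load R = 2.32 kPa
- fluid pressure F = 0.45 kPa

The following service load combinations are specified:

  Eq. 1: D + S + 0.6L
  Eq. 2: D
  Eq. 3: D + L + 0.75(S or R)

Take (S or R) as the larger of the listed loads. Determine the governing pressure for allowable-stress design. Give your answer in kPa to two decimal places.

(S or R) → R = 2.32 kPa.
Eq. 1: 1.0(1.16) + 1.0(1.73) + 0.6(0.64) = 1.16 + 1.73 + 0.38 = 3.27
Eq. 2: 1.0(1.16) = 1.16
Eq. 3: 1.0(1.16) + 1.0(0.64) + 0.75(2.32) = 1.16 + 0.64 + 1.74 = 3.54
Combination 3 governs: p = 3.54 kPa.

3.54 kPa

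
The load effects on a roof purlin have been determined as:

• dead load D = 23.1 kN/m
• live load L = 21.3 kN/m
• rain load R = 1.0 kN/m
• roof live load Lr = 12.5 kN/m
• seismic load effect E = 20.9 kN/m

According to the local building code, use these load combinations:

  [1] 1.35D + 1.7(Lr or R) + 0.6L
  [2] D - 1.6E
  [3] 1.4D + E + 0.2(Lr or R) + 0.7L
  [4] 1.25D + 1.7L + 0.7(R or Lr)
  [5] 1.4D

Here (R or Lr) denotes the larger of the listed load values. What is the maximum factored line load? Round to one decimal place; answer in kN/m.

(Lr or R) → Lr = 12.5 kN/m; (R or Lr) → Lr = 12.5 kN/m.
[1] 1.35(23.1) + 1.7(12.5) + 0.6(21.3) = 65.2
[2] 1.0(23.1) - 1.6(20.9) = 23.1 - 33.4 = -10.3
[3] 1.4(23.1) + 1.0(20.9) + 0.2(12.5) + 0.7(21.3) = 70.7
[4] 1.25(23.1) + 1.7(21.3) + 0.7(12.5) = 73.8
[5] 1.4(23.1) = 32.3
The controlling combination is 4, giving 73.8 kN/m.

73.8 kN/m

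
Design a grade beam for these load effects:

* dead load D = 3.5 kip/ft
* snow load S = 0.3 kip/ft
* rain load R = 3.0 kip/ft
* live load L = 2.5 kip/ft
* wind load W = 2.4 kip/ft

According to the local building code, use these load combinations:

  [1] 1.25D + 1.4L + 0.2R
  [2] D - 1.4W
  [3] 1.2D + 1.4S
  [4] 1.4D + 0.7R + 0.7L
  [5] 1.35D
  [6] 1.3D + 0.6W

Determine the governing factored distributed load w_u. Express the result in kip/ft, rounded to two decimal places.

8.75 kip/ft

[1] 1.25(3.5) + 1.4(2.5) + 0.2(3.0) = 4.38 + 3.50 + 0.60 = 8.48
[2] 1.0(3.5) - 1.4(2.4) = 3.50 - 3.36 = 0.14
[3] 1.2(3.5) + 1.4(0.3) = 4.20 + 0.42 = 4.62
[4] 1.4(3.5) + 0.7(3.0) + 0.7(2.5) = 4.90 + 2.10 + 1.75 = 8.75
[5] 1.35(3.5) = 4.73
[6] 1.3(3.5) + 0.6(2.4) = 4.55 + 1.44 = 5.99
Combination 4 governs: w_u = 8.75 kip/ft.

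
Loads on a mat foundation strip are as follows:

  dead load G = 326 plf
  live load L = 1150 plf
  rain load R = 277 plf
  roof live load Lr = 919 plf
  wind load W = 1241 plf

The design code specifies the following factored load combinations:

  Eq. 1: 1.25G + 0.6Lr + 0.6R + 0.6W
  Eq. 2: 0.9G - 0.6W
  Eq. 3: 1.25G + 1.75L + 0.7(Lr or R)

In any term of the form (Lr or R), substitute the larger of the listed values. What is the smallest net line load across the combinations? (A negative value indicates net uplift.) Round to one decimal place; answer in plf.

(Lr or R) → Lr = 919 plf.
Eq. 1: 1.25(326) + 0.6(919) + 0.6(277) + 0.6(1241) = 407.5 + 551.4 + 166.2 + 744.6 = 1869.7
Eq. 2: 0.9(326) - 0.6(1241) = 293.4 - 744.6 = -451.2
Eq. 3: 1.25(326) + 1.75(1150) + 0.7(919) = 407.5 + 2012.5 + 643.3 = 3063.3
Combination 2 gives the minimum: -451.2 plf.

-451.2 plf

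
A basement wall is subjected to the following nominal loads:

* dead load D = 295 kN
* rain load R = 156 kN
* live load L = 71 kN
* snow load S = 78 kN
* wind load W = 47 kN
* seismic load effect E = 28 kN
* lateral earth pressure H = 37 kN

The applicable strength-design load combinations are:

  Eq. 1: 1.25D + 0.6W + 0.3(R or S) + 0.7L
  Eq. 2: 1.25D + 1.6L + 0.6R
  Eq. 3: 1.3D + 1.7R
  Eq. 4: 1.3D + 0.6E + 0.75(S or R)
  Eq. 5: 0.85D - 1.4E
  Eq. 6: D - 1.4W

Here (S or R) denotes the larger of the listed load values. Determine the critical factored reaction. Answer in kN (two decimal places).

(R or S) → R = 156 kN; (S or R) → R = 156 kN.
Eq. 1: 1.25(295) + 0.6(47) + 0.3(156) + 0.7(71) = 368.75 + 28.20 + 46.80 + 49.70 = 493.45
Eq. 2: 1.25(295) + 1.6(71) + 0.6(156) = 368.75 + 113.60 + 93.60 = 575.95
Eq. 3: 1.3(295) + 1.7(156) = 383.50 + 265.20 = 648.70
Eq. 4: 1.3(295) + 0.6(28) + 0.75(156) = 383.50 + 16.80 + 117.00 = 517.30
Eq. 5: 0.85(295) - 1.4(28) = 250.75 - 39.20 = 211.55
Eq. 6: 1.0(295) - 1.4(47) = 295.00 - 65.80 = 229.20
The controlling combination is 3, giving 648.70 kN.

648.70 kN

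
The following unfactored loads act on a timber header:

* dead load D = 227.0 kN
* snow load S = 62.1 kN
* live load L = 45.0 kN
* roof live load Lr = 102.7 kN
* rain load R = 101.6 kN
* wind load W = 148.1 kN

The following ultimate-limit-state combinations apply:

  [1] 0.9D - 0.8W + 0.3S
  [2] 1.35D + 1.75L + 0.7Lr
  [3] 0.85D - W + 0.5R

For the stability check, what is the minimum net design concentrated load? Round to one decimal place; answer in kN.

[1] 0.9(227.0) - 0.8(148.1) + 0.3(62.1) = 104.5
[2] 1.35(227.0) + 1.75(45.0) + 0.7(102.7) = 457.1
[3] 0.85(227.0) - 1.0(148.1) + 0.5(101.6) = 95.7
Combination 3 gives the minimum: 95.7 kN.

95.7 kN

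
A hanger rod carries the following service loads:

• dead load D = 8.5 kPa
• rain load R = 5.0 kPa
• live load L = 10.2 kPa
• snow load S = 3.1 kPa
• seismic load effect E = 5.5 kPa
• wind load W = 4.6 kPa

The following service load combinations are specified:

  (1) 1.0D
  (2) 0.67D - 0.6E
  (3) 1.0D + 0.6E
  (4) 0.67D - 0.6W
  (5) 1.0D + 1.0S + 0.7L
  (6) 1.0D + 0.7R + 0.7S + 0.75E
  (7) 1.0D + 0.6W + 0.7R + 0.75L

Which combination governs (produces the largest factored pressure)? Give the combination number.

Combination 7

(1) 1.0(8.5) = 8.50
(2) 0.67(8.5) - 0.6(5.5) = 2.40
(3) 1.0(8.5) + 0.6(5.5) = 11.80
(4) 0.67(8.5) - 0.6(4.6) = 2.94
(5) 1.0(8.5) + 1.0(3.1) + 0.7(10.2) = 18.74
(6) 1.0(8.5) + 0.7(5.0) + 0.7(3.1) + 0.75(5.5) = 18.30
(7) 1.0(8.5) + 0.6(4.6) + 0.7(5.0) + 0.75(10.2) = 22.41
The largest value is 22.41 kPa from combination 7.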